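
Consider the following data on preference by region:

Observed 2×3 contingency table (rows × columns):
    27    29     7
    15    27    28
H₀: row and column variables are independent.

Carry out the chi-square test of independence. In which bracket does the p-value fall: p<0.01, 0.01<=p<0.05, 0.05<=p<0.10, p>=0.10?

p-value bracket: p<0.01

Row totals [63, 70], col totals [42, 56, 35], n=133
χ² = (27−19.89)²/19.89 + (29−26.53)²/26.53 + (7−16.58)²/16.58 + (15−22.11)²/22.11 + (27−29.47)²/29.47 + (28−18.42)²/18.42 = 15.7753
df = 2
p-value (upper-tail) = 0.00038
→ bracket: p<0.01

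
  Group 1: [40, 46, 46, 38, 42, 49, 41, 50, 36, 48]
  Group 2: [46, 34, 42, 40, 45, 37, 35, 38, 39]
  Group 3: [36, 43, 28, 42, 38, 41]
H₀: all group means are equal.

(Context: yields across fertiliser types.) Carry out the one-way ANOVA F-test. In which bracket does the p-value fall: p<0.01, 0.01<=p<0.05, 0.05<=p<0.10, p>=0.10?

p-value bracket: 0.05<=p<0.10

Group means [43.60, 39.56, 38.00], grand mean 40.800
SSB = Σnᵢ(x̄ᵢ−x̄)² = 139.378; SSW = ΣΣ(x−x̄ᵢ)² = 504.622
MSB = 139.378/2 = 69.6889; MSW = 504.622/22 = 22.9374
F = MSB/MSW = 3.0382
df = (2, 22)
p-value (upper-tail) = 0.06837
→ bracket: 0.05<=p<0.10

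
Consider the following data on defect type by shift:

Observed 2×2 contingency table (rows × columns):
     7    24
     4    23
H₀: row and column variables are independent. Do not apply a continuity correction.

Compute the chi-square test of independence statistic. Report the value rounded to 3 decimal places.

test statistic = 0.566

Row totals [31, 27], col totals [11, 47], n=58
χ² = (7−5.88)²/5.88 + (24−25.12)²/25.12 + (4−5.12)²/5.12 + (23−21.88)²/21.88 = 0.5663
df = 1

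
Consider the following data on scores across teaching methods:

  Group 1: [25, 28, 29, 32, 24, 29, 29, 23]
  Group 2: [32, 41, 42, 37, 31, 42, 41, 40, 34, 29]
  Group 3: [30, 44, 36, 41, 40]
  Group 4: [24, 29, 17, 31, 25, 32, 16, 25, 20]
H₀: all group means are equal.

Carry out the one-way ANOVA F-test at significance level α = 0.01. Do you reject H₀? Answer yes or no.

Group means [27.38, 36.90, 38.20, 24.33], grand mean 31.188
SSB = Σnᵢ(x̄ᵢ−x̄)² = 1111.300; SSW = ΣΣ(x−x̄ᵢ)² = 675.575
MSB = 1111.300/3 = 370.4333; MSW = 675.575/28 = 24.1277
F = MSB/MSW = 15.3530
df = (3, 28)
p-value (upper-tail) = 0.00000
At α=0.01: p < α → reject H₀

reject H₀: yes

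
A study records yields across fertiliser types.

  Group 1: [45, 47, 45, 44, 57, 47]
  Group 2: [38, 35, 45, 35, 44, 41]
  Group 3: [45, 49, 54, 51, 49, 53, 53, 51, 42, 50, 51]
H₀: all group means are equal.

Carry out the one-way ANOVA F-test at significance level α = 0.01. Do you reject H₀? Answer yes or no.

Group means [47.50, 39.67, 49.82], grand mean 46.565
SSB = Σnᵢ(x̄ᵢ−x̄)² = 407.182; SSW = ΣΣ(x−x̄ᵢ)² = 338.470
MSB = 407.182/2 = 203.5912; MSW = 338.470/20 = 16.9235
F = MSB/MSW = 12.0301
df = (2, 20)
p-value (upper-tail) = 0.00037
At α=0.01: p < α → reject H₀

reject H₀: yes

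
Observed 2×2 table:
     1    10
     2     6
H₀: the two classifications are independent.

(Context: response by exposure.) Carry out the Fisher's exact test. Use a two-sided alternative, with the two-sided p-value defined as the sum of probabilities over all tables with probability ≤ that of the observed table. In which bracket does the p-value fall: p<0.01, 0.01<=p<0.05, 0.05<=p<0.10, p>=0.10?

Margins: r₁=11, r₂=8, c₁=3, c₂=16, n=19
p_obs = C(11,1)·C(8,2)/C(19,3); sum pmf over tables with pmf ≤ p_obs
p-value (two-sided) = 0.54592
→ bracket: p>=0.10

p-value bracket: p>=0.10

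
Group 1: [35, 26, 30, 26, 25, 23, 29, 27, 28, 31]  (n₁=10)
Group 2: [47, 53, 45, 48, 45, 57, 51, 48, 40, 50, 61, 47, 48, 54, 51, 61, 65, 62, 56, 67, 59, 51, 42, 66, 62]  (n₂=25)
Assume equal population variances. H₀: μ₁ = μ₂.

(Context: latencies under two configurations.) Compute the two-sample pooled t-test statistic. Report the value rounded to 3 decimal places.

test statistic = -9.927

x̄₁=28.000, s₁=3.432, n₁=10
x̄₂=53.440, s₂=7.752, n₂=25
s_p² = [9·3.432² + 24·7.752²]/33 = 46.9139
SE = √(s_p²·(1/10+1/25)) = 2.5628
t = (28.000−53.440)/2.5628 = -9.9266
df = 33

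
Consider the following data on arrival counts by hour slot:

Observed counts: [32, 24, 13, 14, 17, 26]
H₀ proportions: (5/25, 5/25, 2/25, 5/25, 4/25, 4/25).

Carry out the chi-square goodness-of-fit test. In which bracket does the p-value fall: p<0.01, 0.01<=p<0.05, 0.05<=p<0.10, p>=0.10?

p-value bracket: 0.05<=p<0.10

n = 126; E_i = n·p_i = [25.20, 25.20, 10.08, 25.20, 20.16, 20.16]
χ² = (32−25.20)²/25.20 + (24−25.20)²/25.20 + (13−10.08)²/10.08 + (14−25.20)²/25.20 + (17−20.16)²/20.16 + (26−20.16)²/20.16 = 9.9028
df = 5
p-value (upper-tail) = 0.07804
→ bracket: 0.05<=p<0.10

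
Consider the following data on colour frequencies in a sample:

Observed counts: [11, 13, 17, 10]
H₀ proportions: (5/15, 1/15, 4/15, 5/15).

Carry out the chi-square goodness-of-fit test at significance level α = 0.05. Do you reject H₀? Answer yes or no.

n = 51; E_i = n·p_i = [17.00, 3.40, 13.60, 17.00]
χ² = (11−17.00)²/17.00 + (13−3.40)²/3.40 + (17−13.60)²/13.60 + (10−17.00)²/17.00 = 32.9559
df = 3
p-value (upper-tail) = 0.00000
At α=0.05: p < α → reject H₀

reject H₀: yes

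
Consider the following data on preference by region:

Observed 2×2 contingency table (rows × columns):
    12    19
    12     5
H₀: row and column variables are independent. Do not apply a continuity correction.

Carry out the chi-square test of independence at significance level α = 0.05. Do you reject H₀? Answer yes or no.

reject H₀: yes

Row totals [31, 17], col totals [24, 24], n=48
χ² = (12−15.50)²/15.50 + (19−15.50)²/15.50 + (12−8.50)²/8.50 + (5−8.50)²/8.50 = 4.4630
df = 1
p-value (upper-tail) = 0.03464
At α=0.05: p < α → reject H₀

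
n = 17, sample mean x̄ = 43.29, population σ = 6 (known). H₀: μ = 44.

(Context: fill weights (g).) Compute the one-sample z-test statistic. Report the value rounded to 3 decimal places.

SE = σ/√n = 6/√17 = 1.4552
z = (x̄−μ₀)/SE = (43.29−44)/1.4552 = -0.4879

test statistic = -0.488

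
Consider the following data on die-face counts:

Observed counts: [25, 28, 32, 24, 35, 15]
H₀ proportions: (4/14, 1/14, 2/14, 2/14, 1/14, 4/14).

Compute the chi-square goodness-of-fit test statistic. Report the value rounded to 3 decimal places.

test statistic = 107.044

n = 159; E_i = n·p_i = [45.43, 11.36, 22.71, 22.71, 11.36, 45.43]
χ² = (25−45.43)²/45.43 + (28−11.36)²/11.36 + (32−22.71)²/22.71 + (24−22.71)²/22.71 + (35−11.36)²/11.36 + (15−45.43)²/45.43 = 107.0440
df = 5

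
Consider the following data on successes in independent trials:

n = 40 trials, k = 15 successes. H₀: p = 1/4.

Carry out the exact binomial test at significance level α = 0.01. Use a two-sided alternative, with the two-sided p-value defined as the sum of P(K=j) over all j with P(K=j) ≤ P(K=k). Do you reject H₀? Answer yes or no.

Exact binomial: n=40, k=15, p₀=1/4=0.2500
P(X=j) = C(n,j)·p₀^j·(1−p₀)^(n−j); p = Σ P(X=j) over j with P(X=j) ≤ P(X=15)
p-value (two-sided) = 0.09771
At α=0.01: p ≥ α → fail to reject H₀

reject H₀: no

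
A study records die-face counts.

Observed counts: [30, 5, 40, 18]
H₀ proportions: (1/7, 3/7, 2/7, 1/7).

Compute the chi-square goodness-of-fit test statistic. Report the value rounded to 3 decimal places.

test statistic = 59.971

n = 93; E_i = n·p_i = [13.29, 39.86, 26.57, 13.29]
χ² = (30−13.29)²/13.29 + (5−39.86)²/39.86 + (40−26.57)²/26.57 + (18−13.29)²/13.29 = 59.9713
df = 3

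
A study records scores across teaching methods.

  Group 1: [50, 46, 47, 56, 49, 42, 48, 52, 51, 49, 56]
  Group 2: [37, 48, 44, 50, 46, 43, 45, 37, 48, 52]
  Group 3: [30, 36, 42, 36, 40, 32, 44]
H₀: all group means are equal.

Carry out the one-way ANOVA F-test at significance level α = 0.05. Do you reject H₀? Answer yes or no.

reject H₀: yes

Group means [49.64, 45.00, 37.14], grand mean 44.857
SSB = Σnᵢ(x̄ᵢ−x̄)² = 668.026; SSW = ΣΣ(x−x̄ᵢ)² = 555.403
MSB = 668.026/2 = 334.0130; MSW = 555.403/25 = 22.2161
F = MSB/MSW = 15.0347
df = (2, 25)
p-value (upper-tail) = 0.00005
At α=0.05: p < α → reject H₀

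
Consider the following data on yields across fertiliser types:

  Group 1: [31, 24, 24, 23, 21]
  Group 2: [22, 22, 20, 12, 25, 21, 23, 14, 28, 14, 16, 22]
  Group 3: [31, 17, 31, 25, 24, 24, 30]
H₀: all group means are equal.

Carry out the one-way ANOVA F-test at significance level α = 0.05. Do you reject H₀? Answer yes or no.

Group means [24.60, 19.92, 26.00], grand mean 22.667
SSB = Σnᵢ(x̄ᵢ−x̄)² = 187.217; SSW = ΣΣ(x−x̄ᵢ)² = 476.117
MSB = 187.217/2 = 93.6083; MSW = 476.117/21 = 22.6722
F = MSB/MSW = 4.1288
df = (2, 21)
p-value (upper-tail) = 0.03075
At α=0.05: p < α → reject H₀

reject H₀: yes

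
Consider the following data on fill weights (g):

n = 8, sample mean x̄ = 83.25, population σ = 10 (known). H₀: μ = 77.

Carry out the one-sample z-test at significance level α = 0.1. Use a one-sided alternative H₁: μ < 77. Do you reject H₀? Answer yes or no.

SE = σ/√n = 10/√8 = 3.5355
z = (x̄−μ₀)/SE = (83.25−77)/3.5355 = 1.7678
p-value (one-sided, H₁ less) = 0.96145
At α=0.1: p ≥ α → fail to reject H₀

reject H₀: no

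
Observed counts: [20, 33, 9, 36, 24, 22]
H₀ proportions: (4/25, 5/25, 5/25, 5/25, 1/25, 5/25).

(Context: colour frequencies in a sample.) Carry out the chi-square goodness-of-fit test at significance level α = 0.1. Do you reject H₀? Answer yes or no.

n = 144; E_i = n·p_i = [23.04, 28.80, 28.80, 28.80, 5.76, 28.80]
χ² = (20−23.04)²/23.04 + (33−28.80)²/28.80 + (9−28.80)²/28.80 + (36−28.80)²/28.80 + (24−5.76)²/5.76 + (22−28.80)²/28.80 = 75.7917
df = 5
p-value (upper-tail) = 0.00000
At α=0.1: p < α → reject H₀

reject H₀: yes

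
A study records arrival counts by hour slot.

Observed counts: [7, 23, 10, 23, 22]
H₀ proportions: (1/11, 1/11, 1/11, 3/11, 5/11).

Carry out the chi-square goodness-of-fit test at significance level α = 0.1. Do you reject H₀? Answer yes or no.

reject H₀: yes

n = 85; E_i = n·p_i = [7.73, 7.73, 7.73, 23.18, 38.64]
χ² = (7−7.73)²/7.73 + (23−7.73)²/7.73 + (10−7.73)²/7.73 + (23−23.18)²/23.18 + (22−38.64)²/38.64 = 38.0878
df = 4
p-value (upper-tail) = 0.00000
At α=0.1: p < α → reject H₀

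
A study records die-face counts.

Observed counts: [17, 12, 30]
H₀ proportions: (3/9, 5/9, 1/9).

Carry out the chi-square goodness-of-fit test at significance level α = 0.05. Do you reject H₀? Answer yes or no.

reject H₀: yes

n = 59; E_i = n·p_i = [19.67, 32.78, 6.56]
χ² = (17−19.67)²/19.67 + (12−32.78)²/32.78 + (30−6.56)²/6.56 = 97.3763
df = 2
p-value (upper-tail) = 0.00000
At α=0.05: p < α → reject H₀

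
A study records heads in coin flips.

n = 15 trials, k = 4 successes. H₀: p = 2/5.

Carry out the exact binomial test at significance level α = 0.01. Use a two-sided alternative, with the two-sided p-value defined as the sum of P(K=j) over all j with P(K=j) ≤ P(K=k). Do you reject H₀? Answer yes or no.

Exact binomial: n=15, k=4, p₀=2/5=0.4000
P(X=j) = C(n,j)·p₀^j·(1−p₀)^(n−j); p = Σ P(X=j) over j with P(X=j) ≤ P(X=4)
p-value (two-sided) = 0.43038
At α=0.01: p ≥ α → fail to reject H₀

reject H₀: no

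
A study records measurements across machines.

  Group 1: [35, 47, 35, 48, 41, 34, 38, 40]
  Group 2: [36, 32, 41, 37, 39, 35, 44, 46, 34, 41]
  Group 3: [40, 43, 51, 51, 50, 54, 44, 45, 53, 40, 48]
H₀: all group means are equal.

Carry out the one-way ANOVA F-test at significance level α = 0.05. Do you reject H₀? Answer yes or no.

Group means [39.75, 38.50, 47.18], grand mean 42.138
SSB = Σnᵢ(x̄ᵢ−x̄)² = 457.812; SSW = ΣΣ(x−x̄ᵢ)² = 639.636
MSB = 457.812/2 = 228.9060; MSW = 639.636/26 = 24.6014
F = MSB/MSW = 9.3046
df = (2, 26)
p-value (upper-tail) = 0.00090
At α=0.05: p < α → reject H₀

reject H₀: yes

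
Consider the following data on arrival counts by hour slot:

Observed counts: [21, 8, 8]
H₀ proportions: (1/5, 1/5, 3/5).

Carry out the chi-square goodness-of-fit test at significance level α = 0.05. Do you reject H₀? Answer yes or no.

n = 37; E_i = n·p_i = [7.40, 7.40, 22.20]
χ² = (21−7.40)²/7.40 + (8−7.40)²/7.40 + (8−22.20)²/22.20 = 34.1261
df = 2
p-value (upper-tail) = 0.00000
At α=0.05: p < α → reject H₀

reject H₀: yes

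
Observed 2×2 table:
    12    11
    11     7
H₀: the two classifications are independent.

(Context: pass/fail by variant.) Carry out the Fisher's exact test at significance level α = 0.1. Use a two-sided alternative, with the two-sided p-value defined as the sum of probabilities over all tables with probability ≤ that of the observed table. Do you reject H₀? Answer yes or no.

reject H₀: no

Margins: r₁=23, r₂=18, c₁=23, c₂=18, n=41
p_obs = C(23,12)·C(18,11)/C(41,23); sum pmf over tables with pmf ≤ p_obs
p-value (two-sided) = 0.75231
At α=0.1: p ≥ α → fail to reject H₀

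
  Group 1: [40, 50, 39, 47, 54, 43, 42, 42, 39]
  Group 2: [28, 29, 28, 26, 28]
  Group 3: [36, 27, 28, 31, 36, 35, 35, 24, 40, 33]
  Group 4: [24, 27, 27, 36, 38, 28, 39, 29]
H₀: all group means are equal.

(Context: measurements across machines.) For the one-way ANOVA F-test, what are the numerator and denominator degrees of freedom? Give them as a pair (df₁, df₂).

degrees of freedom = [3, 28]

k = 4 groups, N = 32 total
df = (k−1, N−k) = (4−1, 32−4) = (3, 28)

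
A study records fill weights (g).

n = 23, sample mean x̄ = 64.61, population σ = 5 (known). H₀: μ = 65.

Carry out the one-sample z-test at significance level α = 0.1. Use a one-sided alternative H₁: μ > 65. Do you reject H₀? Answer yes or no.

SE = σ/√n = 5/√23 = 1.0426
z = (x̄−μ₀)/SE = (64.61−65)/1.0426 = -0.3741
p-value (one-sided, H₁ greater) = 0.64583
At α=0.1: p ≥ α → fail to reject H₀

reject H₀: no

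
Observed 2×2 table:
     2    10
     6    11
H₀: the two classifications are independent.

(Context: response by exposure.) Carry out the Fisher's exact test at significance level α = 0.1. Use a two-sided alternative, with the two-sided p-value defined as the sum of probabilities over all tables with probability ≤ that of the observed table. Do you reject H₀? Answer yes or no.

Margins: r₁=12, r₂=17, c₁=8, c₂=21, n=29
p_obs = C(12,2)·C(17,6)/C(29,8); sum pmf over tables with pmf ≤ p_obs
p-value (two-sided) = 0.40835
At α=0.1: p ≥ α → fail to reject H₀

reject H₀: no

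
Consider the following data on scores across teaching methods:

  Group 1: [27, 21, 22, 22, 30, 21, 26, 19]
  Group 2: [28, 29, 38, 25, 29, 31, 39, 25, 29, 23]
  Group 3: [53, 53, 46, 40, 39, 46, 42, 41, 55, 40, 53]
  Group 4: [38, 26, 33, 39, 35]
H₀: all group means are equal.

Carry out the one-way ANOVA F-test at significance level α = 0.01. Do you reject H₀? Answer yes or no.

reject H₀: yes

Group means [23.50, 29.60, 46.18, 34.20], grand mean 34.206
SSB = Σnᵢ(x̄ᵢ−x̄)² = 2706.722; SSW = ΣΣ(x−x̄ᵢ)² = 844.836
MSB = 2706.722/3 = 902.2408; MSW = 844.836/30 = 28.1612
F = MSB/MSW = 32.0384
df = (3, 30)
p-value (upper-tail) = 0.00000
At α=0.01: p < α → reject H₀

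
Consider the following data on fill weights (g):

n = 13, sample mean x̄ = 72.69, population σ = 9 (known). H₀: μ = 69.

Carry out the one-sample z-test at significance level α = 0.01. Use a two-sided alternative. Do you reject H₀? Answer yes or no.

SE = σ/√n = 9/√13 = 2.4962
z = (x̄−μ₀)/SE = (72.69−69)/2.4962 = 1.4783
p-value (two-sided) = 0.13933
At α=0.01: p ≥ α → fail to reject H₀

reject H₀: no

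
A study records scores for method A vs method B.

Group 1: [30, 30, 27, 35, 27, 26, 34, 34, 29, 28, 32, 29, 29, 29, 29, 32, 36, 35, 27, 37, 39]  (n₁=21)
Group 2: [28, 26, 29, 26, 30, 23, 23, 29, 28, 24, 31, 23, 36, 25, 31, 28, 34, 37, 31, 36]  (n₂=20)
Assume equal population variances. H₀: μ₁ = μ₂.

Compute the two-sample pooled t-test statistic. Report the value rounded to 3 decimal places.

test statistic = 1.758

x̄₁=31.143, s₁=3.745, n₁=21
x̄₂=28.900, s₂=4.412, n₂=20
s_p² = [20·3.745² + 19·4.412²]/39 = 16.6762
SE = √(s_p²·(1/21+1/20)) = 1.2759
t = (31.143−28.900)/1.2759 = 1.7579
df = 39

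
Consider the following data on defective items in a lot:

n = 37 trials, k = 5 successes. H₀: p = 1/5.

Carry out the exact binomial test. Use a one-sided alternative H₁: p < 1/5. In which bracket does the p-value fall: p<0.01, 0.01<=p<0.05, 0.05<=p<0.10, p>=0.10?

Exact binomial: n=37, k=5, p₀=1/5=0.2000
P(X≤5) from Σ C(n,i)·p₀^i·(1−p₀)^(n−i)
p-value (one-sided, H₁ less) = 0.22248
→ bracket: p>=0.10

p-value bracket: p>=0.10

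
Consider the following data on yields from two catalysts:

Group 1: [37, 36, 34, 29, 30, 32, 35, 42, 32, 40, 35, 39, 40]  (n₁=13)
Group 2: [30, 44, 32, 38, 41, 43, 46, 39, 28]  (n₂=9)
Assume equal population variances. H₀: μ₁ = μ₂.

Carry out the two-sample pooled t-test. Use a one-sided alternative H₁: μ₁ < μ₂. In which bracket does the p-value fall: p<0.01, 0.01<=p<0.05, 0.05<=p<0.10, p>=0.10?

x̄₁=35.462, s₁=4.054, n₁=13
x̄₂=37.889, s₂=6.470, n₂=9
s_p² = [12·4.054² + 8·6.470²]/20 = 26.6060
SE = √(s_p²·(1/13+1/9)) = 2.2367
t = (35.462−37.889)/2.2367 = -1.0852
df = 20
p-value (one-sided, H₁ less) = 0.14536
→ bracket: p>=0.10

p-value bracket: p>=0.10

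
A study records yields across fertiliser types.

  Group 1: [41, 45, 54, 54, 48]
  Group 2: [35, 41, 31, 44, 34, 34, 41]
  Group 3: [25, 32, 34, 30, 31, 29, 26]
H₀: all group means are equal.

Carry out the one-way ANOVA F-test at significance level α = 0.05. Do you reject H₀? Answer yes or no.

reject H₀: yes

Group means [48.40, 37.14, 29.57], grand mean 37.316
SSB = Σnᵢ(x̄ᵢ−x̄)² = 1034.334; SSW = ΣΣ(x−x̄ᵢ)² = 329.771
MSB = 1034.334/2 = 517.1669; MSW = 329.771/16 = 20.6107
F = MSB/MSW = 25.0921
df = (2, 16)
p-value (upper-tail) = 0.00001
At α=0.05: p < α → reject H₀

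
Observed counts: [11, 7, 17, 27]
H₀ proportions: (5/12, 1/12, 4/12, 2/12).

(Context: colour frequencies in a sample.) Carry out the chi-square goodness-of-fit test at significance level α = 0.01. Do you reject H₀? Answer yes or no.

reject H₀: yes

n = 62; E_i = n·p_i = [25.83, 5.17, 20.67, 10.33]
χ² = (11−25.83)²/25.83 + (7−5.17)²/5.17 + (17−20.67)²/20.67 + (27−10.33)²/10.33 = 36.7000
df = 3
p-value (upper-tail) = 0.00000
At α=0.01: p < α → reject H₀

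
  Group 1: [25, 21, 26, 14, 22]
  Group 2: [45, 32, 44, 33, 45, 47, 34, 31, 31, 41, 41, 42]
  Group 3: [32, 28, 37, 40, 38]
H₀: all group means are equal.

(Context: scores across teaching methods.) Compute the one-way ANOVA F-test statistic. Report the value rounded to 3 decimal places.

test statistic = 16.666

Group means [21.60, 38.83, 35.00], grand mean 34.045
SSB = Σnᵢ(x̄ᵢ−x̄)² = 1054.088; SSW = ΣΣ(x−x̄ᵢ)² = 600.867
MSB = 1054.088/2 = 527.0439; MSW = 600.867/19 = 31.6246
F = MSB/MSW = 16.6657
df = (2, 19)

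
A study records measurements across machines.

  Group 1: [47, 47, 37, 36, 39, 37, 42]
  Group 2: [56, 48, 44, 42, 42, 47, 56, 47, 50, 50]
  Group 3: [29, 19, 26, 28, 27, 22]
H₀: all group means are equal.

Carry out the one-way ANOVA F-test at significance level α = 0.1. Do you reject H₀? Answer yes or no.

Group means [40.71, 48.20, 25.17], grand mean 39.913
SSB = Σnᵢ(x̄ᵢ−x̄)² = 1995.964; SSW = ΣΣ(x−x̄ᵢ)² = 433.862
MSB = 1995.964/2 = 997.9821; MSW = 433.862/20 = 21.6931
F = MSB/MSW = 46.0046
df = (2, 20)
p-value (upper-tail) = 0.00000
At α=0.1: p < α → reject H₀

reject H₀: yes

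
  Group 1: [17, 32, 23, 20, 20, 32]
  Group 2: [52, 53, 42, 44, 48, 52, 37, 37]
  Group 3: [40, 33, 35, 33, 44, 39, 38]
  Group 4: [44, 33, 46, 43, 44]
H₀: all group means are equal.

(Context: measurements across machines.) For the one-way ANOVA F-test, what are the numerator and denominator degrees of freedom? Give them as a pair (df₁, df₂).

k = 4 groups, N = 26 total
df = (k−1, N−k) = (4−1, 26−4) = (3, 22)

degrees of freedom = [3, 22]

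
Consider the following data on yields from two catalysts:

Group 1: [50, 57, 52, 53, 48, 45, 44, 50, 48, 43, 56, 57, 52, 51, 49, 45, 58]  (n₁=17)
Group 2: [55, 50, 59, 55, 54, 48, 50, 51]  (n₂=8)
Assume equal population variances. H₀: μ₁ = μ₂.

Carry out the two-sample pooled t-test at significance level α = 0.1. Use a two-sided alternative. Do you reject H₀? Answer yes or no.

reject H₀: no

x̄₁=50.471, s₁=4.719, n₁=17
x̄₂=52.750, s₂=3.615, n₂=8
s_p² = [16·4.719² + 7·3.615²]/23 = 19.4668
SE = √(s_p²·(1/17+1/8)) = 1.8917
t = (50.471−52.750)/1.8917 = -1.2050
df = 23
p-value (two-sided) = 0.24047
At α=0.1: p ≥ α → fail to reject H₀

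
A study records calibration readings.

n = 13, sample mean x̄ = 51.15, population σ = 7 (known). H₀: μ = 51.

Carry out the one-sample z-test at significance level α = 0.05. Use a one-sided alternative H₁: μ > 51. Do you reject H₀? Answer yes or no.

SE = σ/√n = 7/√13 = 1.9415
z = (x̄−μ₀)/SE = (51.15−51)/1.9415 = 0.0773
p-value (one-sided, H₁ greater) = 0.46921
At α=0.05: p ≥ α → fail to reject H₀

reject H₀: no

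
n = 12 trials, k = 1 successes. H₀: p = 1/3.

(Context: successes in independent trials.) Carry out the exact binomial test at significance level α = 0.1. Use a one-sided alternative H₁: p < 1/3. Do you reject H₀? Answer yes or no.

Exact binomial: n=12, k=1, p₀=1/3=0.3333
P(X≤1) from Σ C(n,i)·p₀^i·(1−p₀)^(n−i)
p-value (one-sided, H₁ less) = 0.05395
At α=0.1: p < α → reject H₀

reject H₀: yes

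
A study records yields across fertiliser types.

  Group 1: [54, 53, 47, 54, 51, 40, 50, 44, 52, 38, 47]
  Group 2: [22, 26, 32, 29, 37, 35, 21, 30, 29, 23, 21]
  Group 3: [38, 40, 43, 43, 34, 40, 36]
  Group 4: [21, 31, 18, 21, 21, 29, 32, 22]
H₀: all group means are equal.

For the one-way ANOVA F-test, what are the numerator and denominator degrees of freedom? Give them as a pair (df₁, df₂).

degrees of freedom = [3, 33]

k = 4 groups, N = 37 total
df = (k−1, N−k) = (4−1, 37−4) = (3, 33)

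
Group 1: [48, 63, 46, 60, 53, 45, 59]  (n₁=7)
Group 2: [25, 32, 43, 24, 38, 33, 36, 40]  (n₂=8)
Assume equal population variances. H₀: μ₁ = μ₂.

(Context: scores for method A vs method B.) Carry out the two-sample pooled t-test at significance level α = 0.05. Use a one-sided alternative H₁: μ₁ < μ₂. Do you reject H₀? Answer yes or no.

reject H₀: no

x̄₁=53.429, s₁=7.323, n₁=7
x̄₂=33.875, s₂=6.792, n₂=8
s_p² = [6·7.323² + 7·6.792²]/13 = 49.5838
SE = √(s_p²·(1/7+1/8)) = 3.6444
t = (53.429−33.875)/3.6444 = 5.3654
df = 13
p-value (one-sided, H₁ less) = 0.99994
At α=0.05: p ≥ α → fail to reject H₀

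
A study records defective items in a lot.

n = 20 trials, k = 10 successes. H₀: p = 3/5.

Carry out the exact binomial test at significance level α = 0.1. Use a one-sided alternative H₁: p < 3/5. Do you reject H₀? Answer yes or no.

Exact binomial: n=20, k=10, p₀=3/5=0.6000
P(X≤10) from Σ C(n,i)·p₀^i·(1−p₀)^(n−i)
p-value (one-sided, H₁ less) = 0.24466
At α=0.1: p ≥ α → fail to reject H₀

reject H₀: no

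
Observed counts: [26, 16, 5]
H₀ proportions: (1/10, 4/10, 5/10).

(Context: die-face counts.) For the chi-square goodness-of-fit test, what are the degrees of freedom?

degrees of freedom = 2

df = k − 1 = 3 − 1 = 2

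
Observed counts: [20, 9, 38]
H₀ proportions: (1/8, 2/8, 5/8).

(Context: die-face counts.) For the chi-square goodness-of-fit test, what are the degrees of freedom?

df = k − 1 = 3 − 1 = 2

degrees of freedom = 2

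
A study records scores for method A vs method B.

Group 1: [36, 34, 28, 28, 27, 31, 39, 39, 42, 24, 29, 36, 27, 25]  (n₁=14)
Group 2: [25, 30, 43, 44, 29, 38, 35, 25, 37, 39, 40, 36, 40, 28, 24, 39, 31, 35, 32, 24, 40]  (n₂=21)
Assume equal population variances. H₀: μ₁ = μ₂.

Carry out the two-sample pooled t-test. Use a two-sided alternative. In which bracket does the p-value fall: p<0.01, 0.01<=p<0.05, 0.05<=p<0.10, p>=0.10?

p-value bracket: p>=0.10

x̄₁=31.786, s₁=5.807, n₁=14
x̄₂=34.000, s₂=6.411, n₂=21
s_p² = [13·5.807² + 20·6.411²]/33 = 38.1926
SE = √(s_p²·(1/14+1/21)) = 2.1323
t = (31.786−34.000)/2.1323 = -1.0384
df = 33
p-value (two-sided) = 0.30661
→ bracket: p>=0.10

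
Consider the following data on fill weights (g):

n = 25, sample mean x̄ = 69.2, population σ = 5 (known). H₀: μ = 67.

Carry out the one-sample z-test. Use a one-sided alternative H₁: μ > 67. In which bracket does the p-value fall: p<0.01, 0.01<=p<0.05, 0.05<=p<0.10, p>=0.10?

p-value bracket: 0.01<=p<0.05

SE = σ/√n = 5/√25 = 1.0000
z = (x̄−μ₀)/SE = (69.2−67)/1.0000 = 2.2000
p-value (one-sided, H₁ greater) = 0.01390
→ bracket: 0.01<=p<0.05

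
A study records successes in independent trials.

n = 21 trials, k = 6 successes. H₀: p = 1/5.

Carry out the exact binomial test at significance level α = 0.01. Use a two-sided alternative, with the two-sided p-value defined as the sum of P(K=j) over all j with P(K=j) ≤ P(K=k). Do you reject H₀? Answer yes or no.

reject H₀: no

Exact binomial: n=21, k=6, p₀=1/5=0.2000
P(X=j) = C(n,j)·p₀^j·(1−p₀)^(n−j); p = Σ P(X=j) over j with P(X=j) ≤ P(X=6)
p-value (two-sided) = 0.40941
At α=0.01: p ≥ α → fail to reject H₀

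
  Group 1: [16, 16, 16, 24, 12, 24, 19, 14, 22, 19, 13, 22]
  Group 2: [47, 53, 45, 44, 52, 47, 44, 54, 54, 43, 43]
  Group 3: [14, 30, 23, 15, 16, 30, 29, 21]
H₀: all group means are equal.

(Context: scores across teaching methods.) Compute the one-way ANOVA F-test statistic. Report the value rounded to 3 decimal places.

test statistic = 109.114

Group means [18.08, 47.82, 22.25], grand mean 29.710
SSB = Σnᵢ(x̄ᵢ−x̄)² = 5674.334; SSW = ΣΣ(x−x̄ᵢ)² = 728.053
MSB = 5674.334/2 = 2837.1670; MSW = 728.053/28 = 26.0019
F = MSB/MSW = 109.1139
df = (2, 28)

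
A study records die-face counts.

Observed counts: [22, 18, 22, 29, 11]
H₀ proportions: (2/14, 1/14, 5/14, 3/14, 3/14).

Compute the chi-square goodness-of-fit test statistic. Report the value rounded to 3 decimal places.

test statistic = 32.986

n = 102; E_i = n·p_i = [14.57, 7.29, 36.43, 21.86, 21.86]
χ² = (22−14.57)²/14.57 + (18−7.29)²/7.29 + (22−36.43)²/36.43 + (29−21.86)²/21.86 + (11−21.86)²/21.86 = 32.9856
df = 4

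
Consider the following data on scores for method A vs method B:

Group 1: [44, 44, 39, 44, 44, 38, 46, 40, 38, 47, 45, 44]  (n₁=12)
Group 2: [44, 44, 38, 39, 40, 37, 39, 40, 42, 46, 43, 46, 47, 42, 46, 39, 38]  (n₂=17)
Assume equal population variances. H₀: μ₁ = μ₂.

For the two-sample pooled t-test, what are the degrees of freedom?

degrees of freedom = 27

df = n₁ + n₂ − 2 = 12 + 17 − 2 = 27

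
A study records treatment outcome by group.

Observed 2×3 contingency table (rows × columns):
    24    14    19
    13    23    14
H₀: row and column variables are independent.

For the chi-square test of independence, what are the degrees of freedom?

degrees of freedom = 2

df = (r−1)(c−1) = (2−1)·(3−1) = 2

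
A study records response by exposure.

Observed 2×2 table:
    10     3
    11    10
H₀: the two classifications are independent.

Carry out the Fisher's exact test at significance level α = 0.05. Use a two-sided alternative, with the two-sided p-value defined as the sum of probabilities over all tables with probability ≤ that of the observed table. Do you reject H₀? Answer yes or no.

reject H₀: no

Margins: r₁=13, r₂=21, c₁=21, c₂=13, n=34
p_obs = C(13,10)·C(21,11)/C(34,21); sum pmf over tables with pmf ≤ p_obs
p-value (two-sided) = 0.27629
At α=0.05: p ≥ α → fail to reject H₀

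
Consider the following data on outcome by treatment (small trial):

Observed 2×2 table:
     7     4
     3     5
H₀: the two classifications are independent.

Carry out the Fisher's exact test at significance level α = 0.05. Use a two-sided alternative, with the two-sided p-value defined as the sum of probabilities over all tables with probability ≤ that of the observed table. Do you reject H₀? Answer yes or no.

reject H₀: no

Margins: r₁=11, r₂=8, c₁=10, c₂=9, n=19
p_obs = C(11,7)·C(8,3)/C(19,10); sum pmf over tables with pmf ≤ p_obs
p-value (two-sided) = 0.36985
At α=0.05: p ≥ α → fail to reject H₀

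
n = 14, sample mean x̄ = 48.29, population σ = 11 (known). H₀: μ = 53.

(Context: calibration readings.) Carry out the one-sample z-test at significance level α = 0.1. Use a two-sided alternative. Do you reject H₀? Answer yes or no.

SE = σ/√n = 11/√14 = 2.9399
z = (x̄−μ₀)/SE = (48.29−53)/2.9399 = -1.6021
p-value (two-sided) = 0.10913
At α=0.1: p ≥ α → fail to reject H₀

reject H₀: no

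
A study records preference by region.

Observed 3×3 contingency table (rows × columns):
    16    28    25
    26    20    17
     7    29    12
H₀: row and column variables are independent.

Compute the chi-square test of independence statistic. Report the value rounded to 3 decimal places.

test statistic = 14.642

Row totals [69, 63, 48], col totals [49, 77, 54], n=180
χ² = (16−18.78)²/18.78 + (28−29.52)²/29.52 + (25−20.70)²/20.70 + (26−17.15)²/17.15 + (20−26.95)²/26.95 + (17−18.90)²/18.90 + (7−13.07)²/13.07 + (29−20.53)²/20.53 + (12−14.40)²/14.40 = 14.6416
df = 4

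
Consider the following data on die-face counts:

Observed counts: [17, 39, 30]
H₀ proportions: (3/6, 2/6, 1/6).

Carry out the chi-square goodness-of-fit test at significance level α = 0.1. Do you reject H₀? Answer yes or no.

reject H₀: yes

n = 86; E_i = n·p_i = [43.00, 28.67, 14.33]
χ² = (17−43.00)²/43.00 + (39−28.67)²/28.67 + (30−14.33)²/14.33 = 36.5698
df = 2
p-value (upper-tail) = 0.00000
At α=0.1: p < α → reject H₀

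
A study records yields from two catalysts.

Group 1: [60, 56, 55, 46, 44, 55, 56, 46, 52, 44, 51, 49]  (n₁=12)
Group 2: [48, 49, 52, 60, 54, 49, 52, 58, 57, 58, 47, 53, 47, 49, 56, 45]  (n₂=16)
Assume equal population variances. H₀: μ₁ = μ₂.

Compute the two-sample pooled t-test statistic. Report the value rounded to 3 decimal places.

test statistic = -0.506

x̄₁=51.167, s₁=5.357, n₁=12
x̄₂=52.125, s₂=4.646, n₂=16
s_p² = [11·5.357² + 15·4.646²]/26 = 24.5929
SE = √(s_p²·(1/12+1/16)) = 1.8938
t = (51.167−52.125)/1.8938 = -0.5060
df = 26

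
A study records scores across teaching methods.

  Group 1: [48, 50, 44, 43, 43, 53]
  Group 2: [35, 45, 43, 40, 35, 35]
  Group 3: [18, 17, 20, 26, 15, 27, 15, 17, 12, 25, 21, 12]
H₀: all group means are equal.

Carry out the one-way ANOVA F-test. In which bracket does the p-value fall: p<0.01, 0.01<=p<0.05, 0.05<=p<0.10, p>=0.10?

Group means [46.83, 38.83, 18.75], grand mean 30.792
SSB = Σnᵢ(x̄ᵢ−x̄)² = 3672.042; SSW = ΣΣ(x−x̄ᵢ)² = 479.917
MSB = 3672.042/2 = 1836.0208; MSW = 479.917/21 = 22.8532
F = MSB/MSW = 80.3399
df = (2, 21)
p-value (upper-tail) = 0.00000
→ bracket: p<0.01

p-value bracket: p<0.01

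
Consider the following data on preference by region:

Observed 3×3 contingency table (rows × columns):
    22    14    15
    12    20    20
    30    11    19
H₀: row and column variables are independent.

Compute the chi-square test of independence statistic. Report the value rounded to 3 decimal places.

Row totals [51, 52, 60], col totals [64, 45, 54], n=163
χ² = (22−20.02)²/20.02 + (14−14.08)²/14.08 + (15−16.90)²/16.90 + (12−20.42)²/20.42 + (20−14.36)²/14.36 + (20−17.23)²/17.23 + (30−23.56)²/23.56 + (11−16.56)²/16.56 + (19−19.88)²/19.88 = 10.2129
df = 4

test statistic = 10.213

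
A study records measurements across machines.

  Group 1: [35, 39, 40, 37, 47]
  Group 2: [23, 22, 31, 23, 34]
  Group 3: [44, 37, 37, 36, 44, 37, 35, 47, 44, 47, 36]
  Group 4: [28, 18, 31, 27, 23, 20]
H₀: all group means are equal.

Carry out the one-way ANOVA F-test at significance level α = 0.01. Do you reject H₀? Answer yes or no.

reject H₀: yes

Group means [39.60, 26.60, 40.36, 24.50], grand mean 34.148
SSB = Σnᵢ(x̄ᵢ−x̄)² = 1416.962; SSW = ΣΣ(x−x̄ᵢ)² = 558.445
MSB = 1416.962/3 = 472.3207; MSW = 558.445/23 = 24.2802
F = MSB/MSW = 19.4529
df = (3, 23)
p-value (upper-tail) = 0.00000
At α=0.01: p < α → reject H₀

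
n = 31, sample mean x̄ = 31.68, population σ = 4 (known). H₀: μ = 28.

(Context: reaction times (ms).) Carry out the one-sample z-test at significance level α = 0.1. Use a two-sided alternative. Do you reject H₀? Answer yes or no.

reject H₀: yes

SE = σ/√n = 4/√31 = 0.7184
z = (x̄−μ₀)/SE = (31.68−28)/0.7184 = 5.1223
p-value (two-sided) = 0.00000
At α=0.1: p < α → reject H₀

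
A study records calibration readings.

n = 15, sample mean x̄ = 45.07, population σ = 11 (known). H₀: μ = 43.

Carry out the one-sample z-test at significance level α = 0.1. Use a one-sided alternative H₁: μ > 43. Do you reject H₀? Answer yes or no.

reject H₀: no

SE = σ/√n = 11/√15 = 2.8402
z = (x̄−μ₀)/SE = (45.07−43)/2.8402 = 0.7288
p-value (one-sided, H₁ greater) = 0.23305
At α=0.1: p ≥ α → fail to reject H₀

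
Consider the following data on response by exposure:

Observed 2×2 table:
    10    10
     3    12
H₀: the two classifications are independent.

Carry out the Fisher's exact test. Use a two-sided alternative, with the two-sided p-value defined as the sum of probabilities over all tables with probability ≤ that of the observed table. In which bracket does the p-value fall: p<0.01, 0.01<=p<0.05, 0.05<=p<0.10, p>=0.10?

Margins: r₁=20, r₂=15, c₁=13, c₂=22, n=35
p_obs = C(20,10)·C(15,3)/C(35,13); sum pmf over tables with pmf ≤ p_obs
p-value (two-sided) = 0.08914
→ bracket: 0.05<=p<0.10

p-value bracket: 0.05<=p<0.10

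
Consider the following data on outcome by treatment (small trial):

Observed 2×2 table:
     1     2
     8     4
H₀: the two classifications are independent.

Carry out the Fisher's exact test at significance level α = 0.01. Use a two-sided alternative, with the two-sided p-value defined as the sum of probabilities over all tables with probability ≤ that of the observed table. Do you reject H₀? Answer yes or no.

Margins: r₁=3, r₂=12, c₁=9, c₂=6, n=15
p_obs = C(3,1)·C(12,8)/C(15,9); sum pmf over tables with pmf ≤ p_obs
p-value (two-sided) = 0.52527
At α=0.01: p ≥ α → fail to reject H₀

reject H₀: no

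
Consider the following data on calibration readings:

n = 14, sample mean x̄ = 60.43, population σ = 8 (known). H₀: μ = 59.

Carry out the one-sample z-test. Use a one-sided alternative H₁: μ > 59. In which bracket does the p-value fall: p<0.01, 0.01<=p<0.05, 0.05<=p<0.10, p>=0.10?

p-value bracket: p>=0.10

SE = σ/√n = 8/√14 = 2.1381
z = (x̄−μ₀)/SE = (60.43−59)/2.1381 = 0.6688
p-value (one-sided, H₁ greater) = 0.25180
→ bracket: p>=0.10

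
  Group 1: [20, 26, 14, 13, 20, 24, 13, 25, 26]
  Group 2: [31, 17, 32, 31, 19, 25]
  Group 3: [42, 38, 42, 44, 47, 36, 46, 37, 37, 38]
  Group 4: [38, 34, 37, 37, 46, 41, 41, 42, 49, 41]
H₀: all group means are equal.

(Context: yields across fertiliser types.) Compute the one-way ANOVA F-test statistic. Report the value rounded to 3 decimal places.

Group means [20.11, 25.83, 40.70, 40.60], grand mean 32.829
SSB = Σnᵢ(x̄ᵢ−x̄)² = 2972.749; SSW = ΣΣ(x−x̄ᵢ)² = 788.222
MSB = 2972.749/3 = 990.9164; MSW = 788.222/31 = 25.4265
F = MSB/MSW = 38.9718
df = (3, 31)

test statistic = 38.972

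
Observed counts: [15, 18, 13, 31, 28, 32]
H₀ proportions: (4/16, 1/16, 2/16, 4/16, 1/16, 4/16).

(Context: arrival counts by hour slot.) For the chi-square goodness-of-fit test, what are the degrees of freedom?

df = k − 1 = 6 − 1 = 5

degrees of freedom = 5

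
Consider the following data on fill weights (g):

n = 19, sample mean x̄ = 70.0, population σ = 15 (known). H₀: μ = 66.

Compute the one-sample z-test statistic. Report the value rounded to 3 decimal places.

SE = σ/√n = 15/√19 = 3.4412
z = (x̄−μ₀)/SE = (70.0−66)/3.4412 = 1.1624

test statistic = 1.162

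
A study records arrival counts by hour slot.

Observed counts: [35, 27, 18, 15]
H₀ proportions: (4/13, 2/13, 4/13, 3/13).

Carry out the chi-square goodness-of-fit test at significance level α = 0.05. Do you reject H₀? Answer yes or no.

reject H₀: yes

n = 95; E_i = n·p_i = [29.23, 14.62, 29.23, 21.92]
χ² = (35−29.23)²/29.23 + (27−14.62)²/14.62 + (18−29.23)²/29.23 + (15−21.92)²/21.92 = 18.1342
df = 3
p-value (upper-tail) = 0.00041
At α=0.05: p < α → reject H₀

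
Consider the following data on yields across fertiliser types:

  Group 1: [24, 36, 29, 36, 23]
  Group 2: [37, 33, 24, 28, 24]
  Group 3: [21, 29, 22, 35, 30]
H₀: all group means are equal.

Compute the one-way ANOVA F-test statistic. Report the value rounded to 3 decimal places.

Group means [29.60, 29.20, 27.40], grand mean 28.733
SSB = Σnᵢ(x̄ᵢ−x̄)² = 13.733; SSW = ΣΣ(x−x̄ᵢ)² = 425.200
MSB = 13.733/2 = 6.8667; MSW = 425.200/12 = 35.4333
F = MSB/MSW = 0.1938
df = (2, 12)

test statistic = 0.194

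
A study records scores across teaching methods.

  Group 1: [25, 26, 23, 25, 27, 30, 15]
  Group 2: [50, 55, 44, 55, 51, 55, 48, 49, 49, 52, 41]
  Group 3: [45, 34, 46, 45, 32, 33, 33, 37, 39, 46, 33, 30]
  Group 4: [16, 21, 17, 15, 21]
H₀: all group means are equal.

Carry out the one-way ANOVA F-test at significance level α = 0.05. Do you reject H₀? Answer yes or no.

Group means [24.43, 49.91, 37.75, 18.00], grand mean 36.086
SSB = Σnᵢ(x̄ᵢ−x̄)² = 4721.869; SSW = ΣΣ(x−x̄ᵢ)² = 784.873
MSB = 4721.869/3 = 1573.9565; MSW = 784.873/31 = 25.3185
F = MSB/MSW = 62.1663
df = (3, 31)
p-value (upper-tail) = 0.00000
At α=0.05: p < α → reject H₀

reject H₀: yes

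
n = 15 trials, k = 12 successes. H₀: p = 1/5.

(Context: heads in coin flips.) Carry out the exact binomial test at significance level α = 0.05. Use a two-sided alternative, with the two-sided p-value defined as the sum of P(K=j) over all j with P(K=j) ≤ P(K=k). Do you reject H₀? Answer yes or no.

Exact binomial: n=15, k=12, p₀=1/5=0.2000
P(X=j) = C(n,j)·p₀^j·(1−p₀)^(n−j); p = Σ P(X=j) over j with P(X=j) ≤ P(X=12)
p-value (two-sided) = 0.00000
At α=0.05: p < α → reject H₀

reject H₀: yes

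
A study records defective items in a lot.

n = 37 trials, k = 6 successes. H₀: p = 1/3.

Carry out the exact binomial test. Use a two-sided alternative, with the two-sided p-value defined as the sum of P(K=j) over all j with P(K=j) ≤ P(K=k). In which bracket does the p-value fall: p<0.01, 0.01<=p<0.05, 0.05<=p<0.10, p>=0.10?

p-value bracket: 0.01<=p<0.05

Exact binomial: n=37, k=6, p₀=1/3=0.3333
P(X=j) = C(n,j)·p₀^j·(1−p₀)^(n−j); p = Σ P(X=j) over j with P(X=j) ≤ P(X=6)
p-value (two-sided) = 0.03464
→ bracket: 0.01<=p<0.05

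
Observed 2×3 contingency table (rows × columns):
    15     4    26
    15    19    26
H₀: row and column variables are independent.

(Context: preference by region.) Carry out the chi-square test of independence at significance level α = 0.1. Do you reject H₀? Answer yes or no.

Row totals [45, 60], col totals [30, 23, 52], n=105
χ² = (15−12.86)²/12.86 + (4−9.86)²/9.86 + (26−22.29)²/22.29 + (15−17.14)²/17.14 + (19−13.14)²/13.14 + (26−29.71)²/29.71 = 7.7989
df = 2
p-value (upper-tail) = 0.02025
At α=0.1: p < α → reject H₀

reject H₀: yes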